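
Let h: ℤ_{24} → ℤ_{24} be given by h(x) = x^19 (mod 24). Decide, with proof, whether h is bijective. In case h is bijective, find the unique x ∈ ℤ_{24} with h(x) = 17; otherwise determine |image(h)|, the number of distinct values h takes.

15

h(0) = 0^19 = 0.
h(6): Repeated squaring mod 24: 6^1 ≡ 6, 6^2 ≡ 6² = 36 ≡ 12, 6^4 ≡ 12² = 144 ≡ 0, 6^8 ≡ 0² = 0, 6^16 ≡ 0² = 0. Since 19 = 16 + 2 + 1, 6^19 ≡ 0·12·6: 0·12 = 0, then 0·6 = 0. So 6^19 ≡ 0 (mod 24).
So h(0) = h(6) = 0 while 0 ≠ 6, therefore h is not injective, hence not bijective.
Since h is not bijective, we determine |image(h)|. Computing x^19 mod 24 for each x (by repeated squaring, reducing mod 24 at every step), the values h(0), h(1), …, h(23) are: 0, 1, 8, 3, 16, 5, 0, 7, 8, 9, 16, 11, 0, 13, 8, 15, 16, 17, 0, 19, 8, 21, 16, 23.
The distinct values are {0, 1, 3, 5, 7, 8, 9, 11, 13, 15, 16, 17, 19, 21, 23}; there are 15 of them.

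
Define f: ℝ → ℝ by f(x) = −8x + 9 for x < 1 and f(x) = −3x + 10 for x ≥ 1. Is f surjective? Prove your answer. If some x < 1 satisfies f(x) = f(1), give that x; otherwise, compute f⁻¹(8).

Both pieces are strictly decreasing (slopes −8 and −3), so each is injective on its own interval.
The left piece maps (−∞, 1) onto (1, ∞); the right piece maps [1, ∞) onto (−∞, 7].
The union (1, ∞) ∪ (−∞, 7] covers ℝ, so f is surjective.
For the follow-up: the images overlap, so an x < 1 with f(x) = f(1) exists. f(1) = 7; solving −8x + 9 = 7 for x < 1 gives x = (7 − 9)/(−8) = 1/4.

1/4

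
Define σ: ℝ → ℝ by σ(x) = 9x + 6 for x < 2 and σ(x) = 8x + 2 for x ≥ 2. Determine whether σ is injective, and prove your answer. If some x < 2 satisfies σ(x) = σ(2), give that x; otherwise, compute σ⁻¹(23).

Both pieces are strictly increasing (slopes 9 and 8), so each is injective on its own interval.
The left piece maps (−∞, 2) onto (−∞, 24); the right piece maps [2, ∞) onto [18, ∞).
These images overlap. In particular σ(2) = 18 (right piece), and solving 9x + 6 = 18 on the left piece gives x = 4/3 < 2.
So σ(4/3) = σ(2) with 4/3 ≠ 2, and σ is not injective. This x = 4/3 is the requested value below 2.

4/3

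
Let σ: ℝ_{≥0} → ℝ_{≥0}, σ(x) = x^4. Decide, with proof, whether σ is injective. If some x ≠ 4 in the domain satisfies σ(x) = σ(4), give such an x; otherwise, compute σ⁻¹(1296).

On ℝ_{≥0}, x ↦ x^4 is strictly increasing, so σ(x_1) = σ(x_2) forces x_1 = x_2. Thus σ is injective.
Since x ↦ x^4 is strictly increasing on ℝ_{≥0}, it is injective there, so no x ≠ 4 in the domain has σ(x) = σ(4). We therefore compute σ⁻¹(1296) = 1296^{1/4} = 6 (indeed 6^4 = 1296).

6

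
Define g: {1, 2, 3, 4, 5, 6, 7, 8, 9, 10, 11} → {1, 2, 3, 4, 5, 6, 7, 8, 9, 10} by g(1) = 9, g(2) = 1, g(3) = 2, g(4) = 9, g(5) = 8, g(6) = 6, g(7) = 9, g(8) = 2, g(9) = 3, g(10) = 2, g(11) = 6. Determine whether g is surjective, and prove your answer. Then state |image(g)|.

No element maps to 4, so g is not surjective.
The image of g is {1, 2, 3, 6, 8, 9}, which has 6 elements.

6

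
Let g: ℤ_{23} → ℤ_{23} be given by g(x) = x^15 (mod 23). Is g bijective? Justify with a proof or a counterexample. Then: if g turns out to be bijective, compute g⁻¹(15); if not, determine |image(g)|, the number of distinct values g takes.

Since 23 is prime, the nonzero elements of ℤ_{23} form a cyclic group of order 22.
As gcd(15, 22) = 1, raising to the 15th power is a bijection on this group: if x_1^15 ≡ x_2^15 then (x_1x_2^{−1})^15 = 1, and the only element of order dividing gcd(15, 22) = 1 is 1, so x_1 = x_2.
With g(0) = 0 this makes g injective on all of ℤ_{23}, hence bijective (finite equal-size domain and codomain). In particular g is bijective.
Since g is bijective, we find the preimage of 15. The inverse of x ↦ x^15 on (ℤ_{23})^× is x ↦ x^3, because 15·3 = 45 = 2·22 + 1 ≡ 1 (mod 22) and x^{22} = 1 for x ≠ 0 (Fermat). So g⁻¹(15) = 15^3 mod 23.
Repeated squaring mod 23: 15^1 ≡ 15, 15^2 ≡ 15² = 225 ≡ 18. Since 3 = 2 + 1, 15^3 ≡ 18·15: 18·15 = 270 ≡ 17. So 15^3 ≡ 17 (mod 23).
Hence g⁻¹(15) = 17.

17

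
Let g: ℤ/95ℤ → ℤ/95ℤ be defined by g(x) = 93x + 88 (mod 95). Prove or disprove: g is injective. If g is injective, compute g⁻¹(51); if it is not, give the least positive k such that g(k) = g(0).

Suppose g(a) = g(b) in ℤ/95ℤ. Then 93a + 88 ≡ 93b + 88 (mod 95), so 93(a − b) ≡ 0 (mod 95).
Since gcd(93, 95) = 1, 93 is invertible modulo 95, hence a − b ≡ 0 (mod 95), i.e. a = b.
So g is injective.
We now compute 93⁻¹ mod 95 explicitly. Euclid's algorithm: 95 = 1·93 + 2, 93 = 46·2 + 1; back-substituting gives 1 = 47·93 − 46·95, so 93⁻¹ ≡ 47 (mod 95).
Since g is injective, we find g⁻¹(51): we need 93x ≡ 51 − 88 ≡ 58 (mod 95). Using 93⁻¹ = 47: x ≡ 47·58 = 2726 = 28·95 + 66, so x = 66.
Check: g(66) = 93·66 + 88 = 6226 = 65·95 + 51 ≡ 51 (mod 95).

66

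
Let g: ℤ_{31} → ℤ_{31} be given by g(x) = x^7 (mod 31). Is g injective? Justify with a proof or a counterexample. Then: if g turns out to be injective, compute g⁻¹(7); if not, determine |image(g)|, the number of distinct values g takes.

19

Since 31 is prime, the nonzero elements of ℤ_{31} form a cyclic group of order 30.
As gcd(7, 30) = 1, raising to the 7th power is a bijection on this group: if a^7 ≡ b^7 then (ab^{−1})^7 = 1, and the only element of order dividing gcd(7, 30) = 1 is 1, so a = b.
With g(0) = 0 this makes g injective on all of ℤ_{31}, hence bijective (finite equal-size domain and codomain). In particular g is injective.
Since g is injective, we find the preimage of 7. The inverse of x ↦ x^7 on (ℤ_{31})^× is x ↦ x^13, because 7·13 = 91 = 3·30 + 1 ≡ 1 (mod 30) and x^{30} = 1 for x ≠ 0 (Fermat). So g⁻¹(7) = 7^13 mod 31.
Repeated squaring mod 31: 7^1 ≡ 7, 7^2 ≡ 7² = 49 ≡ 18, 7^4 ≡ 18² = 324 ≡ 14, 7^8 ≡ 14² = 196 ≡ 10. Since 13 = 8 + 4 + 1, 7^13 ≡ 10·14·7: 10·14 = 140 ≡ 16, then 16·7 = 112 ≡ 19. So 7^13 ≡ 19 (mod 31).
Hence g⁻¹(7) = 19.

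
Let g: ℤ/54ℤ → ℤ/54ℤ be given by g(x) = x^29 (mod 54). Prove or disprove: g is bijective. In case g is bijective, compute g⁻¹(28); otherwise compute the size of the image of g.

38

g(0) = 0^29 = 0.
g(6): Repeated squaring mod 54: 6^1 ≡ 6, 6^2 ≡ 6² = 36, 6^4 ≡ 36² = 1296 ≡ 0, 6^8 ≡ 0² = 0, 6^16 ≡ 0² = 0. Since 29 = 16 + 8 + 4 + 1, 6^29 ≡ 0·0·0·6: 0·0 = 0, then 0·0 = 0, then 0·6 = 0. So 6^29 ≡ 0 (mod 54).
So g(0) = g(6) = 0 while 0 ≠ 6, thus g is not injective, hence not bijective.
Since g is not bijective, we determine |image(g)|. Computing x^29 mod 54 for each x (by repeated squaring, reducing mod 54 at every step), the values g(0), g(1), …, g(53) are: 0, 1, 50, 27, 16, 29, 0, 49, 44, 27, 46, 41, 0, 7, 20, 27, 40, 35, 0, 37, 32, 27, 52, 11, 0, 31, 26, 27, 28, 23, 0, 43, 2, 27, 22, 17, 0, 19, 14, 27, 34, 47, 0, 13, 8, 27, 10, 5, 0, 25, 38, 27, 4, 53.
The distinct values are {0, 1, 2, 4, 5, 7, 8, 10, 11, 13, 14, 16, 17, 19, 20, 22, 23, 25, 26, 27, 28, 29, 31, 32, 34, 35, 37, 38, 40, 41, 43, 44, 46, 47, 49, 50, 52, 53}; there are 38 of them.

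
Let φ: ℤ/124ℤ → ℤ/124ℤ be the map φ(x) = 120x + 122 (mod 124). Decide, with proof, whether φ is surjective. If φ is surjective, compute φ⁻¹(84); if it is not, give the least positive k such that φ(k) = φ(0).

Recall: surjectivity means every element of the codomain has a preimage under φ.
Since gcd(120, 124) = 4, we have 120x ≡ 0 (mod 4) for all x, so φ(x) ≡ 2 (mod 4).
But 0 ≢ 2 (mod 4), so 0 ∈ ℤ/124ℤ has no preimage. Thus φ is not surjective.
Since φ is not surjective, we find the least positive k with φ(k) = φ(0): this means 120k ≡ 0 (mod 124), i.e. 124 ∣ 120k. Since gcd(120, 124) = 4, dividing through by 4 this holds exactly when 31 ∣ 30k, and as gcd(30, 31) = 1, exactly when 31 ∣ k.
The smallest positive such k is 31.

31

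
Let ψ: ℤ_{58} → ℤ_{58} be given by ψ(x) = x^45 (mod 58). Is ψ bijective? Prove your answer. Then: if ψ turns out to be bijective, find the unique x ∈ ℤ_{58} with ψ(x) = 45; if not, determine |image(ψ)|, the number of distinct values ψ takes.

Computing x^45 mod 58 for each x (by repeated squaring, reducing mod 58 at every step), the values ψ(0), ψ(1), …, ψ(57) are: 0, 1, 50, 31, 6, 9, 42, 53, 10, 33, 44, 3, 12, 51, 40, 47, 36, 17, 26, 43, 54, 19, 34, 45, 20, 23, 56, 37, 28, 29, 30, 21, 2, 35, 38, 13, 24, 39, 4, 15, 32, 41, 22, 11, 18, 7, 46, 55, 14, 25, 48, 5, 16, 49, 52, 27, 8, 57.
Every element of ℤ_{58} appears exactly once in this list, so ψ is a bijection, and in particular bijective.
Since ψ is bijective, we read off the preimage of 45 from the same table: ψ(23) = 45, so ψ⁻¹(45) = 23.

23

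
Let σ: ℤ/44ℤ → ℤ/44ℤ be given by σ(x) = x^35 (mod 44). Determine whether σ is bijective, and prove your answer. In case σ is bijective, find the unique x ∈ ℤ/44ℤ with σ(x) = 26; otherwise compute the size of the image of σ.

9

σ(1) = 1^35 = 1.
σ(5): Repeated squaring mod 44: 5^1 ≡ 5, 5^2 ≡ 5² = 25, 5^4 ≡ 25² = 625 ≡ 9, 5^8 ≡ 9² = 81 ≡ 37, 5^16 ≡ 37² = 1369 ≡ 5, 5^32 ≡ 5² = 25. Since 35 = 32 + 2 + 1, 5^35 ≡ 25·25·5: 25·25 = 625 ≡ 9, then 9·5 = 45 ≡ 1. So 5^35 ≡ 1 (mod 44).
So σ(1) = σ(5) = 1 while 1 ≠ 5, hence σ is not injective, hence not bijective.
Since σ is not bijective, we determine |image(σ)|. Computing x^35 mod 44 for each x (by repeated squaring, reducing mod 44 at every step), the values σ(0), σ(1), …, σ(43) are: 0, 1, 32, 23, 12, 1, 32, 43, 32, 1, 32, 11, 12, 21, 12, 23, 12, 21, 32, 43, 12, 21, 0, 23, 32, 1, 12, 23, 32, 21, 32, 23, 32, 33, 12, 43, 12, 1, 12, 43, 32, 21, 12, 43.
The distinct values are {0, 1, 11, 12, 21, 23, 32, 33, 43}; there are 9 of them.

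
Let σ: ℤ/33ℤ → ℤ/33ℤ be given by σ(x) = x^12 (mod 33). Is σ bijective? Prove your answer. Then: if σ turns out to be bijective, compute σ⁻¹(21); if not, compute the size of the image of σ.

σ(4): Repeated squaring mod 33: 4^1 ≡ 4, 4^2 ≡ 4² = 16, 4^4 ≡ 16² = 256 ≡ 25, 4^8 ≡ 25² = 625 ≡ 31. Since 12 = 8 + 4, 4^12 ≡ 31·25: 31·25 = 775 ≡ 16. So 4^12 ≡ 16 (mod 33).
σ(7): Repeated squaring mod 33: 7^1 ≡ 7, 7^2 ≡ 7² = 49 ≡ 16, 7^4 ≡ 16² = 256 ≡ 25, 7^8 ≡ 25² = 625 ≡ 31. Since 12 = 8 + 4, 7^12 ≡ 31·25: 31·25 = 775 ≡ 16. So 7^12 ≡ 16 (mod 33).
So σ(4) = σ(7) = 16 while 4 ≠ 7, so σ is not injective, hence not bijective.
Since σ is not bijective, we determine |image(σ)|. Computing x^12 mod 33 for each x (by repeated squaring, reducing mod 33 at every step), the values σ(0), σ(1), …, σ(32) are: 0, 1, 4, 9, 16, 25, 3, 16, 31, 15, 1, 22, 12, 4, 31, 27, 25, 25, 27, 31, 4, 12, 22, 1, 15, 31, 16, 3, 25, 16, 9, 4, 1.
The distinct values are {0, 1, 3, 4, 9, 12, 15, 16, 22, 25, 27, 31}; there are 12 of them.

12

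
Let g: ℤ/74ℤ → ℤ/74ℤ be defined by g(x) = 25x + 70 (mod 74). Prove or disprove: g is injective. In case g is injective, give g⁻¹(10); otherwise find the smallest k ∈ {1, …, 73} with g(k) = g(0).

Suppose g(s) = g(t) in ℤ/74ℤ. Then 25s + 70 ≡ 25t + 70 (mod 74), therefore 25(s − t) ≡ 0 (mod 74).
Since gcd(25, 74) = 1, 25 is invertible modulo 74, so s − t ≡ 0 (mod 74), i.e. s = t.
Thus g is injective.
We now compute 25⁻¹ mod 74 explicitly. Euclid's algorithm: 74 = 2·25 + 24, 25 = 1·24 + 1; back-substituting gives 1 = 3·25 − 1·74, so 25⁻¹ ≡ 3 (mod 74).
Since g is injective, we find g⁻¹(10): we need 25x ≡ 10 − 70 ≡ 14 (mod 74). Using 25⁻¹ = 3: x ≡ 3·14 = 42, so x = 42.
Check: g(42) = 25·42 + 70 = 1120 = 15·74 + 10 ≡ 10 (mod 74).

42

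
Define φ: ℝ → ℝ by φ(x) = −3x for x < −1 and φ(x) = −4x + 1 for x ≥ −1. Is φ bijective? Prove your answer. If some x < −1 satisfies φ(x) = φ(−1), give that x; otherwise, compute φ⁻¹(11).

Both pieces are strictly decreasing (slopes −3 and −4), so each is injective on its own interval.
The left piece maps (−∞, −1) onto (3, ∞); the right piece maps [−1, ∞) onto (−∞, 5].
These images overlap. In particular φ(−1) = 5 (right piece), and solving −3x = 5 on the left piece gives x = −5/3 < −1.
So φ(−5/3) = φ(−1) with −5/3 ≠ −1, and φ is not injective, hence not bijective. This x = −5/3 is the requested value below −1.

-5/3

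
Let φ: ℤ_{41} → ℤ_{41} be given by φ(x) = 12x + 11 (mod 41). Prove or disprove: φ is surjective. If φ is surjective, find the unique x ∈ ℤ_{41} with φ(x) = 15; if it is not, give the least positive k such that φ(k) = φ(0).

14

By definition, surjectivity means every element of the codomain has a preimage under φ.
Since gcd(12, 41) = 1, 12 is invertible modulo 41. Euclid's algorithm: 41 = 3·12 + 5, 12 = 2·5 + 2, 5 = 2·2 + 1; back-substituting gives 1 = 24·12 − 7·41, so 12⁻¹ ≡ 24 (mod 41).
Then y ↦ 24(y − 11) is a two-sided inverse to φ, so every y ∈ ℤ_{41} has a preimage.
Thus φ is surjective.
Since φ is surjective, we compute φ⁻¹(15): solve 12x + 11 ≡ 15 (mod 41), i.e. 12x ≡ 4 (mod 41).
Multiplying by 12⁻¹ = 24 gives x ≡ 24·4 = 96 = 2·41 + 14 ≡ 14 (mod 41).
Check: φ(14) = 12·14 + 11 = 179 = 4·41 + 15 ≡ 15 (mod 41).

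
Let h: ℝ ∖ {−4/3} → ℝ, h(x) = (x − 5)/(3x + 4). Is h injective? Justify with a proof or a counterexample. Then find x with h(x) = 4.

Suppose h(u) = h(v). Cross-multiplying: (u − 5)(3v + 4) = (v − 5)(3u + 4).
Expanding both sides and cancelling the symmetric terms leaves 19·(u − v) = 0. Since 19 ≠ 0, u = v. Thus h is injective.
Solving h(x) = 4: cross-multiplying gives x − 5 = 4(3x + 4), which rearranges to −11x = 21, so x = −21/11.

-21/11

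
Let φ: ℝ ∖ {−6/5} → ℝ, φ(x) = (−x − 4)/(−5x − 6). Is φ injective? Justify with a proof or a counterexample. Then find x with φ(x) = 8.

-44/39

Suppose φ(u) = φ(v). Cross-multiplying: (−u − 4)(−5v − 6) = (−v − 4)(−5u − 6).
Expanding both sides and cancelling the symmetric terms leaves −14·(u − v) = 0. Since −14 ≠ 0, u = v. Hence φ is injective.
Solving φ(x) = 8: cross-multiplying gives −x − 4 = 8(−5x − 6), which rearranges to 39x = −44, so x = −44/39.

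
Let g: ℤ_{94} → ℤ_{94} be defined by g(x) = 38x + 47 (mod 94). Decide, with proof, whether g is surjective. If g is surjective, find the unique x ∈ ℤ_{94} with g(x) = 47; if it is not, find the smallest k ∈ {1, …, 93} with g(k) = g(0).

Recall that surjectivity means every element of the codomain has a preimage under g.
Since gcd(38, 94) = 2, we have 38x ≡ 0 (mod 2) for all x, so g(x) ≡ 1 (mod 2).
But 0 ≢ 1 (mod 2), so 0 ∈ ℤ_{94} has no preimage. So g is not surjective.
Since g is not surjective, we find the least positive k with g(k) = g(0): this means 38k ≡ 0 (mod 94), i.e. 94 ∣ 38k. Since gcd(38, 94) = 2, dividing through by 2 this holds exactly when 47 ∣ 19k, and as gcd(19, 47) = 1, exactly when 47 ∣ k.
The smallest positive such k is 47.

47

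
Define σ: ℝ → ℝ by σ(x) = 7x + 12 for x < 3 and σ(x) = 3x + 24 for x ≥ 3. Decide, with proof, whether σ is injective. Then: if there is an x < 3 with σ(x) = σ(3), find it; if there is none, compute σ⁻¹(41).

Both pieces are strictly increasing (slopes 7 and 3), so each is injective on its own interval.
The left piece maps (−∞, 3) onto (−∞, 33); the right piece maps [3, ∞) onto [33, ∞).
These images are disjoint, so no value is attained by both pieces. Hence σ is injective.
Because the two images are disjoint, no x < 3 has σ(x) = σ(3), so we compute σ⁻¹(41): 41 lies in [33, ∞), so solve 3x + 24 = 41: x = (41 − 24)/3 = 17/3.

17/3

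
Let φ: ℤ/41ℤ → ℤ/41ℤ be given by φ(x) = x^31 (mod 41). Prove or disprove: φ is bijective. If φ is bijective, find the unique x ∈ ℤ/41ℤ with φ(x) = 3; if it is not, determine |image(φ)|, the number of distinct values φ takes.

Since 41 is prime, the nonzero elements of ℤ/41ℤ form a cyclic group of order 40.
As gcd(31, 40) = 1, raising to the 31st power is a bijection on this group: if s^31 ≡ t^31 then (st^{−1})^31 = 1, and the only element of order dividing gcd(31, 40) = 1 is 1, so s = t.
With φ(0) = 0 this makes φ injective on all of ℤ/41ℤ, hence bijective (finite equal-size domain and codomain). In particular φ is bijective.
Since φ is bijective, we find the preimage of 3. The inverse of x ↦ x^31 on (ℤ/41ℤ)^× is x ↦ x^31, because 31·31 = 961 = 24·40 + 1 ≡ 1 (mod 40) and x^{40} = 1 for x ≠ 0 (Fermat). So φ⁻¹(3) = 3^31 mod 41.
Repeated squaring mod 41: 3^1 ≡ 3, 3^2 ≡ 3² = 9, 3^4 ≡ 9² = 81 ≡ 40, 3^8 ≡ 40² = 1600 ≡ 1, 3^16 ≡ 1² = 1. Since 31 = 16 + 8 + 4 + 2 + 1, 3^31 ≡ 1·1·40·9·3: 1·1 = 1, then 1·40 = 40, then 40·9 = 360 ≡ 32, then 32·3 = 96 ≡ 14. So 3^31 ≡ 14 (mod 41).
Hence φ⁻¹(3) = 14.

14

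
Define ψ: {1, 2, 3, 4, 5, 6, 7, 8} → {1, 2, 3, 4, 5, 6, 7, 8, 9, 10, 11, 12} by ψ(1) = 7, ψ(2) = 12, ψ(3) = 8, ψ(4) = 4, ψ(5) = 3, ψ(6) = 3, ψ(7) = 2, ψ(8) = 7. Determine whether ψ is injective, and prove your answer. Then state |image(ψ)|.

ψ(5) = 3 = ψ(6) with 5 ≠ 6, so ψ is not injective.
The image of ψ is {2, 3, 4, 7, 8, 12}, which has 6 elements.

6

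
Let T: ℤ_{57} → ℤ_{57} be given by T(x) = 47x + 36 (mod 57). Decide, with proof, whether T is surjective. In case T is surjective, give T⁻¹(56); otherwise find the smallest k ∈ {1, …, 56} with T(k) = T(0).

55

Since gcd(47, 57) = 1, 47 is invertible modulo 57. Euclid's algorithm: 57 = 1·47 + 10, 47 = 4·10 + 7, 10 = 1·7 + 3, 7 = 2·3 + 1; back-substituting gives 1 = 17·47 − 14·57, so 47⁻¹ ≡ 17 (mod 57).
For any y ∈ ℤ_{57}, x = 17(y − 36) mod 57 satisfies T(x) = 47·17(y − 36) + 36 ≡ y (since 47·17 ≡ 1 mod 57). So every y has a preimage.
So T is surjective.
Since T is surjective, we find T⁻¹(56): we need 47x ≡ 56 − 36 ≡ 20 (mod 57). Using 47⁻¹ = 17: x ≡ 17·20 = 340 = 5·57 + 55, so x = 55.
Check: T(55) = 47·55 + 36 = 2621 = 45·57 + 56 ≡ 56 (mod 57).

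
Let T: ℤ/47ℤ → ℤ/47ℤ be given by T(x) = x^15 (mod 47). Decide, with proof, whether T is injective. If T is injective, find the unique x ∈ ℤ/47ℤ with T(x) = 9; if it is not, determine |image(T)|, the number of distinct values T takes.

2

Since 47 is prime, the nonzero elements of ℤ/47ℤ form a cyclic group of order 46.
As gcd(15, 46) = 1, raising to the 15th power is a bijection on this group: if x_1^15 ≡ x_2^15 then (x_1x_2^{−1})^15 = 1, and the only element of order dividing gcd(15, 46) = 1 is 1, so x_1 = x_2.
With T(0) = 0 this makes T injective on all of ℤ/47ℤ, hence bijective (finite equal-size domain and codomain). In particular T is injective.
Since T is injective, we find the preimage of 9. The inverse of x ↦ x^15 on (ℤ/47ℤ)^× is x ↦ x^43, because 15·43 = 645 = 14·46 + 1 ≡ 1 (mod 46) and x^{46} = 1 for x ≠ 0 (Fermat). So T⁻¹(9) = 9^43 mod 47.
Repeated squaring mod 47: 9^1 ≡ 9, 9^2 ≡ 9² = 81 ≡ 34, 9^4 ≡ 34² = 1156 ≡ 28, 9^8 ≡ 28² = 784 ≡ 32, 9^16 ≡ 32² = 1024 ≡ 37, 9^32 ≡ 37² = 1369 ≡ 6. Since 43 = 32 + 8 + 2 + 1, 9^43 ≡ 6·32·34·9: 6·32 = 192 ≡ 4, then 4·34 = 136 ≡ 42, then 42·9 = 378 ≡ 2. So 9^43 ≡ 2 (mod 47).
Hence T⁻¹(9) = 2.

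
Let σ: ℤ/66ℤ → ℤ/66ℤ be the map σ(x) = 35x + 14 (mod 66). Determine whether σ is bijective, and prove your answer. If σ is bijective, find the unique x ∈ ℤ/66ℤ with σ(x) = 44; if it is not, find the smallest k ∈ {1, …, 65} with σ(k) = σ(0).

48

Suppose σ(a) = σ(b) in ℤ/66ℤ. Then 35a + 14 ≡ 35b + 14 (mod 66), therefore 35(a − b) ≡ 0 (mod 66).
Since gcd(35, 66) = 1, 35 is invertible modulo 66, so a − b ≡ 0 (mod 66), i.e. a = b.
We now compute 35⁻¹ mod 66 explicitly. Euclid's algorithm: 66 = 1·35 + 31, 35 = 1·31 + 4, 31 = 7·4 + 3, 4 = 1·3 + 1; back-substituting gives 1 = 17·35 − 9·66, so 35⁻¹ ≡ 17 (mod 66).
For any y ∈ ℤ/66ℤ, x = 17(y − 14) mod 66 satisfies σ(x) = 35·17(y − 14) + 14 ≡ y (since 35·17 ≡ 1 mod 66). So every y has a preimage.
So σ is bijective.
Since σ is bijective, we find σ⁻¹(44): we need 35x ≡ 44 − 14 ≡ 30 (mod 66). Using 35⁻¹ = 17: x ≡ 17·30 = 510 = 7·66 + 48, so x = 48.
Check: σ(48) = 35·48 + 14 = 1694 = 25·66 + 44 ≡ 44 (mod 66).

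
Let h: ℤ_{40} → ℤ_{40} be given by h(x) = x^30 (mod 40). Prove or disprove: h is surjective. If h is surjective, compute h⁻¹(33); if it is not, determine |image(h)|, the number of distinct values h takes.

6

h(4): Repeated squaring mod 40: 4^1 ≡ 4, 4^2 ≡ 4² = 16, 4^4 ≡ 16² = 256 ≡ 16, 4^8 ≡ 16² = 256 ≡ 16, 4^16 ≡ 16² = 256 ≡ 16. Since 30 = 16 + 8 + 4 + 2, 4^30 ≡ 16·16·16·16: 16·16 = 256 ≡ 16, then 16·16 = 256 ≡ 16, then 16·16 = 256 ≡ 16. So 4^30 ≡ 16 (mod 40).
h(6): Repeated squaring mod 40: 6^1 ≡ 6, 6^2 ≡ 6² = 36, 6^4 ≡ 36² = 1296 ≡ 16, 6^8 ≡ 16² = 256 ≡ 16, 6^16 ≡ 16² = 256 ≡ 16. Since 30 = 16 + 8 + 4 + 2, 6^30 ≡ 16·16·16·36: 16·16 = 256 ≡ 16, then 16·16 = 256 ≡ 16, then 16·36 = 576 ≡ 16. So 6^30 ≡ 16 (mod 40).
So h(4) = h(6) = 16 while 4 ≠ 6, therefore h is not injective.
A non-injective map from the 40-element set ℤ_{40} to itself takes at most 39 distinct values, so it cannot be surjective. Thus h is not surjective.
Since h is not surjective, we determine |image(h)|. Computing x^30 mod 40 for each x (by repeated squaring, reducing mod 40 at every step), the values h(0), h(1), …, h(39) are: 0, 1, 24, 9, 16, 25, 16, 9, 24, 1, 0, 1, 24, 9, 16, 25, 16, 9, 24, 1, 0, 1, 24, 9, 16, 25, 16, 9, 24, 1, 0, 1, 24, 9, 16, 25, 16, 9, 24, 1.
The distinct values are {0, 1, 9, 16, 24, 25}; there are 6 of them.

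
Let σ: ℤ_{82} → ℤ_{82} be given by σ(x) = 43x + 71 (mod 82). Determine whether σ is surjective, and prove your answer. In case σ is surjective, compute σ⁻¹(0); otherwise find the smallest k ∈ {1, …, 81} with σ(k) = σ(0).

67

Recall that surjectivity means every element of the codomain has a preimage under σ.
Since gcd(43, 82) = 1, 43 is invertible modulo 82. Euclid's algorithm: 82 = 1·43 + 39, 43 = 1·39 + 4, 39 = 9·4 + 3, 4 = 1·3 + 1; back-substituting gives 1 = 21·43 − 11·82, so 43⁻¹ ≡ 21 (mod 82).
For any y ∈ ℤ_{82}, x = 21(y − 71) mod 82 satisfies σ(x) = 43·21(y − 71) + 71 ≡ y (since 43·21 ≡ 1 mod 82). So every y has a preimage.
Hence σ is surjective.
Since σ is surjective, we compute σ⁻¹(0): solve 43x + 71 ≡ 0 (mod 82), i.e. 43x ≡ 11 (mod 82).
Multiplying by 43⁻¹ = 21 gives x ≡ 21·11 = 231 = 2·82 + 67 ≡ 67 (mod 82).
Check: σ(67) = 43·67 + 71 = 2952 = 36·82 + 0 ≡ 0 (mod 82).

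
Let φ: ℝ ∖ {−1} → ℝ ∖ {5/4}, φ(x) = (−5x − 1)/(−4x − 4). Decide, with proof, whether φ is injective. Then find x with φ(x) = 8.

Suppose φ(s) = φ(t). Cross-multiplying: (−5s − 1)(−4t − 4) = (−5t − 1)(−4s − 4).
Expanding both sides and cancelling the symmetric terms leaves 16·(s − t) = 0. Since 16 ≠ 0, s = t. So φ is injective.
Solving φ(x) = 8: cross-multiplying gives −5x − 1 = 8(−4x − 4), which rearranges to 27x = −31, so x = −31/27.

-31/27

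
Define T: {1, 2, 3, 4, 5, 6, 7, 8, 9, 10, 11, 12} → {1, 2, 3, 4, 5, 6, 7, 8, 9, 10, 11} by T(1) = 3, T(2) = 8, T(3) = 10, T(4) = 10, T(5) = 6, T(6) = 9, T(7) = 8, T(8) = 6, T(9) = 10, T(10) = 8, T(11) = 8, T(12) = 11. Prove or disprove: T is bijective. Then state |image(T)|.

T(3) = 10 = T(4) with 3 ≠ 4, so T is not injective, hence not bijective.
The image of T is {3, 6, 8, 9, 10, 11}, which has 6 elements.

6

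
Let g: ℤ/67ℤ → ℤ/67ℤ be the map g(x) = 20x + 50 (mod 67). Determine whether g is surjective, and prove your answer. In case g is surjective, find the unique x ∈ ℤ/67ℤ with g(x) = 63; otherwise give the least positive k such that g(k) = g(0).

Recall that g is surjective if every y in the codomain equals g(x) for some x in the domain.
Since gcd(20, 67) = 1, 20 is invertible modulo 67. Euclid's algorithm: 67 = 3·20 + 7, 20 = 2·7 + 6, 7 = 1·6 + 1; back-substituting gives 1 = 57·20 − 17·67, so 20⁻¹ ≡ 57 (mod 67).
For any y ∈ ℤ/67ℤ, x = 57(y − 50) mod 67 satisfies g(x) = 20·57(y − 50) + 50 ≡ y (since 20·57 ≡ 1 mod 67). So every y has a preimage.
So g is surjective.
Since g is surjective, we find g⁻¹(63): we need 20x ≡ 63 − 50 ≡ 13 (mod 67). Using 20⁻¹ = 57: x ≡ 57·13 = 741 = 11·67 + 4, so x = 4.
Check: g(4) = 20·4 + 50 = 130 = 1·67 + 63 ≡ 63 (mod 67).

4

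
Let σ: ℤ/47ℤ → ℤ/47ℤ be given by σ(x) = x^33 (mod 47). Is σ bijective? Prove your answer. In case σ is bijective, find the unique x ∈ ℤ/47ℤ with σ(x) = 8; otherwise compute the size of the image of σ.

12

Since 47 is prime, the nonzero elements of ℤ/47ℤ form a cyclic group of order 46.
As gcd(33, 46) = 1, raising to the 33rd power is a bijection on this group: if a^33 ≡ b^33 then (ab^{−1})^33 = 1, and the only element of order dividing gcd(33, 46) = 1 is 1, so a = b.
With σ(0) = 0 this makes σ injective on all of ℤ/47ℤ, hence bijective (finite equal-size domain and codomain). In particular σ is bijective.
Since σ is bijective, we find the preimage of 8. The inverse of x ↦ x^33 on (ℤ/47ℤ)^× is x ↦ x^7, because 33·7 = 231 = 5·46 + 1 ≡ 1 (mod 46) and x^{46} = 1 for x ≠ 0 (Fermat). So σ⁻¹(8) = 8^7 mod 47.
Repeated squaring mod 47: 8^1 ≡ 8, 8^2 ≡ 8² = 64 ≡ 17, 8^4 ≡ 17² = 289 ≡ 7. Since 7 = 4 + 2 + 1, 8^7 ≡ 7·17·8: 7·17 = 119 ≡ 25, then 25·8 = 200 ≡ 12. So 8^7 ≡ 12 (mod 47).
Hence σ⁻¹(8) = 12.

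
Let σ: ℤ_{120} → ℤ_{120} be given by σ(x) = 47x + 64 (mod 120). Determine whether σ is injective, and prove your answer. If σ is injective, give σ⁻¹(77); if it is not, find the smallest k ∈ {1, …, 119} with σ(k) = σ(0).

59

If σ(a) = σ(b), then 47a ≡ 47b (mod 120). Because gcd(47, 120) = 1, we may cancel 47 to get a ≡ b (mod 120).
Therefore σ is injective.
We now compute 47⁻¹ mod 120 explicitly. Euclid's algorithm: 120 = 2·47 + 26, 47 = 1·26 + 21, 26 = 1·21 + 5, 21 = 4·5 + 1; back-substituting gives 1 = 23·47 − 9·120, so 47⁻¹ ≡ 23 (mod 120).
Since σ is injective, we find σ⁻¹(77): we need 47x ≡ 77 − 64 ≡ 13 (mod 120). Using 47⁻¹ = 23: x ≡ 23·13 = 299 = 2·120 + 59, so x = 59.
Check: σ(59) = 47·59 + 64 = 2837 = 23·120 + 77 ≡ 77 (mod 120).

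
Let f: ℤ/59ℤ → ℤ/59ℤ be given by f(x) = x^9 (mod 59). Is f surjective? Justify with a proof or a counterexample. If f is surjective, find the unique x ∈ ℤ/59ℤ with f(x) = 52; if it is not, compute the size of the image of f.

55

Since 59 is prime, the nonzero elements of ℤ/59ℤ form a cyclic group of order 58.
As gcd(9, 58) = 1, raising to the 9th power is a bijection on this group: if a^9 ≡ b^9 then (ab^{−1})^9 = 1, and the only element of order dividing gcd(9, 58) = 1 is 1, so a = b.
With f(0) = 0 this makes f injective on all of ℤ/59ℤ, hence bijective (finite equal-size domain and codomain). In particular f is surjective.
Since f is surjective, we find the preimage of 52. The inverse of x ↦ x^9 on (ℤ/59ℤ)^× is x ↦ x^13, because 9·13 = 117 = 2·58 + 1 ≡ 1 (mod 58) and x^{58} = 1 for x ≠ 0 (Fermat). So f⁻¹(52) = 52^13 mod 59.
Repeated squaring mod 59: 52^1 ≡ 52, 52^2 ≡ 52² = 2704 ≡ 49, 52^4 ≡ 49² = 2401 ≡ 41, 52^8 ≡ 41² = 1681 ≡ 29. Since 13 = 8 + 4 + 1, 52^13 ≡ 29·41·52: 29·41 = 1189 ≡ 9, then 9·52 = 468 ≡ 55. So 52^13 ≡ 55 (mod 59).
Hence f⁻¹(52) = 55.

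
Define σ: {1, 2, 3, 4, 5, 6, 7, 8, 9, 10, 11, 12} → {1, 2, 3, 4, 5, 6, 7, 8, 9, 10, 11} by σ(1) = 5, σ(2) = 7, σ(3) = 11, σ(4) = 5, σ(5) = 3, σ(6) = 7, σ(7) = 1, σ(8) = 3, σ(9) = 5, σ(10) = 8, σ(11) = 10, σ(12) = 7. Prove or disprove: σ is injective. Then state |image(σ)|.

σ(1) = 5 = σ(4) with 1 ≠ 4, so σ is not injective.
The image of σ is {1, 3, 5, 7, 8, 10, 11}, which has 7 elements.

7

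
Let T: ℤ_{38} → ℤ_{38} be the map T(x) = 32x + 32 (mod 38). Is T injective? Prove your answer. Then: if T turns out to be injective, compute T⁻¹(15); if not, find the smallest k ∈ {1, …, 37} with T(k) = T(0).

We have gcd(32, 38) = 2 > 1. Taking x_1 = 0 and x_2 = 19: T(0) = 32 and T(19) = 32·19 + 32 = 640 ≡ 32 (mod 38).
So T(0) = T(19) while 0 ≠ 19, so T is not injective.
Since T is not injective, we find the least positive k with T(k) = T(0): this means 32k ≡ 0 (mod 38), i.e. 38 ∣ 32k. Since gcd(32, 38) = 2, dividing through by 2 this holds exactly when 19 ∣ 16k, and as gcd(16, 19) = 1, exactly when 19 ∣ k.
The smallest positive such k is 19.

19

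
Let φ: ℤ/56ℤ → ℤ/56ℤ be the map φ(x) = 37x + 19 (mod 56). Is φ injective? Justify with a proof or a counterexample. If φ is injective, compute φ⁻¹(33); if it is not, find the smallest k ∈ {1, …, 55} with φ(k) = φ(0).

Recall that φ is injective when φ(u) = φ(v) forces u = v.
If φ(u) = φ(v), then 37u ≡ 37v (mod 56). Because gcd(37, 56) = 1, we may cancel 37 to get u ≡ v (mod 56).
Therefore φ is injective.
We now compute 37⁻¹ mod 56 explicitly. Euclid's algorithm: 56 = 1·37 + 19, 37 = 1·19 + 18, 19 = 1·18 + 1; back-substituting gives 1 = 53·37 − 35·56, so 37⁻¹ ≡ 53 (mod 56).
Since φ is injective, we find φ⁻¹(33): we need 37x ≡ 33 − 19 ≡ 14 (mod 56). Using 37⁻¹ = 53: x ≡ 53·14 = 742 = 13·56 + 14, so x = 14.
Check: φ(14) = 37·14 + 19 = 537 = 9·56 + 33 ≡ 33 (mod 56).

14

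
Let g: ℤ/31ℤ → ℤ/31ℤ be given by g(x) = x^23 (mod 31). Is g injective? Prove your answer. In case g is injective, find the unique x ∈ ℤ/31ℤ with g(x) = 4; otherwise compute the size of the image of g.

Since 31 is prime, the nonzero elements of ℤ/31ℤ form a cyclic group of order 30.
As gcd(23, 30) = 1, raising to the 23rd power is a bijection on this group: if x_1^23 ≡ x_2^23 then (x_1x_2^{−1})^23 = 1, and the only element of order dividing gcd(23, 30) = 1 is 1, so x_1 = x_2.
With g(0) = 0 this makes g injective on all of ℤ/31ℤ, hence bijective (finite equal-size domain and codomain). In particular g is injective.
Since g is injective, we find the preimage of 4. The inverse of x ↦ x^23 on (ℤ/31ℤ)^× is x ↦ x^17, because 23·17 = 391 = 13·30 + 1 ≡ 1 (mod 30) and x^{30} = 1 for x ≠ 0 (Fermat). So g⁻¹(4) = 4^17 mod 31.
Repeated squaring mod 31: 4^1 ≡ 4, 4^2 ≡ 4² = 16, 4^4 ≡ 16² = 256 ≡ 8, 4^8 ≡ 8² = 64 ≡ 2, 4^16 ≡ 2² = 4. Since 17 = 16 + 1, 4^17 ≡ 4·4: 4·4 = 16. So 4^17 ≡ 16 (mod 31).
Hence g⁻¹(4) = 16.

16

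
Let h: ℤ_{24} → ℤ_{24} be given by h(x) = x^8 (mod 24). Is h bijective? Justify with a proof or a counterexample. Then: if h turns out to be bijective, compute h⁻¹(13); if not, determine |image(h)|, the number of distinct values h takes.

4

h(2): Repeated squaring mod 24: 2^1 ≡ 2, 2^2 ≡ 2² = 4, 2^4 ≡ 4² = 16, 2^8 ≡ 16² = 256 ≡ 16. So 2^8 ≡ 16 (mod 24).
h(4): Repeated squaring mod 24: 4^1 ≡ 4, 4^2 ≡ 4² = 16, 4^4 ≡ 16² = 256 ≡ 16, 4^8 ≡ 16² = 256 ≡ 16. So 4^8 ≡ 16 (mod 24).
So h(2) = h(4) = 16 while 2 ≠ 4, so h is not injective, hence not bijective.
Since h is not bijective, we determine |image(h)|. Computing x^8 mod 24 for each x (by repeated squaring, reducing mod 24 at every step), the values h(0), h(1), …, h(23) are: 0, 1, 16, 9, 16, 1, 0, 1, 16, 9, 16, 1, 0, 1, 16, 9, 16, 1, 0, 1, 16, 9, 16, 1.
The distinct values are {0, 1, 9, 16}; there are 4 of them.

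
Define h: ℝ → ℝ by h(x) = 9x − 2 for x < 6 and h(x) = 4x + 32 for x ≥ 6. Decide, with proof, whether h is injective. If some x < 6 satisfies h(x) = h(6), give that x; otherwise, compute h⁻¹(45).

Both pieces are strictly increasing (slopes 9 and 4), so each is injective on its own interval.
The left piece maps (−∞, 6) onto (−∞, 52); the right piece maps [6, ∞) onto [56, ∞).
These images are disjoint, so no value is attained by both pieces. Thus h is injective.
Because the two images are disjoint, no x < 6 has h(x) = h(6), so we compute h⁻¹(45): 45 lies in (−∞, 52), so solve 9x − 2 = 45: x = (45 + 2)/9 = 47/9.

47/9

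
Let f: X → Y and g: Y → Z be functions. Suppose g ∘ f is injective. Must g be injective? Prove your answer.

No. Take X = {1, 2, 3}, Y = {1, 2, 3, 4}, Z = {1, 2, 3, 4}, f(a) = a for each a ∈ X, and g(b) = 3 if b ∈ {3, 4} else g(b) = b.
Then g ∘ f = f is injective (X ⊂ Y and f is the inclusion), but g(3) = g(4) = 3 with 3 ≠ 4, so g is not injective.

not injective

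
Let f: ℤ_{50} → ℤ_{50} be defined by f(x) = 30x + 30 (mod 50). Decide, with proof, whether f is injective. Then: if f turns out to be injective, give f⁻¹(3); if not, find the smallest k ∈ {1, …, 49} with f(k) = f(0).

5

We have gcd(30, 50) = 10 > 1. Taking x_1 = 0 and x_2 = 5: f(0) = 30 and f(5) = 30·5 + 30 = 180 ≡ 30 (mod 50).
So f(0) = f(5) while 0 ≠ 5, hence f is not injective.
Since f is not injective, we find the least positive k with f(k) = f(0): this means 30k ≡ 0 (mod 50), i.e. 50 ∣ 30k. Since gcd(30, 50) = 10, dividing through by 10 this holds exactly when 5 ∣ 3k, and as gcd(3, 5) = 1, exactly when 5 ∣ k.
The smallest positive such k is 5.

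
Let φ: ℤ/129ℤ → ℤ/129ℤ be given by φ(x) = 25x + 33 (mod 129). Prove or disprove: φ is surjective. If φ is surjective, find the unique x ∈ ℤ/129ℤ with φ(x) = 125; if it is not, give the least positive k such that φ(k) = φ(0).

Recall: surjectivity means every element of the codomain has a preimage under φ.
Since gcd(25, 129) = 1, 25 is invertible modulo 129. Euclid's algorithm: 129 = 5·25 + 4, 25 = 6·4 + 1; back-substituting gives 1 = 31·25 − 6·129, so 25⁻¹ ≡ 31 (mod 129).
Then y ↦ 31(y − 33) is a two-sided inverse to φ, so every y ∈ ℤ/129ℤ has a preimage.
Thus φ is surjective.
Since φ is surjective, we compute φ⁻¹(125): solve 25x + 33 ≡ 125 (mod 129), i.e. 25x ≡ 92 (mod 129).
Multiplying by 25⁻¹ = 31 gives x ≡ 31·92 = 2852 = 22·129 + 14 ≡ 14 (mod 129).
Check: φ(14) = 25·14 + 33 = 383 = 2·129 + 125 ≡ 125 (mod 129).

14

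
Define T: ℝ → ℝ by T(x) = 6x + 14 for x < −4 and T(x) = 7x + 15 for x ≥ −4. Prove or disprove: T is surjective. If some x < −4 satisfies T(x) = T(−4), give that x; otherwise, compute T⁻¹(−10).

-9/2

Both pieces are strictly increasing (slopes 6 and 7), so each is injective on its own interval.
The left piece maps (−∞, −4) onto (−∞, −10); the right piece maps [−4, ∞) onto [−13, ∞).
The union (−∞, −10) ∪ [−13, ∞) covers ℝ, so T is surjective.
For the follow-up: the images overlap, so an x < −4 with T(x) = T(−4) exists. T(−4) = −13; solving 6x + 14 = −13 for x < −4 gives x = (−13 − 14)/6 = −9/2.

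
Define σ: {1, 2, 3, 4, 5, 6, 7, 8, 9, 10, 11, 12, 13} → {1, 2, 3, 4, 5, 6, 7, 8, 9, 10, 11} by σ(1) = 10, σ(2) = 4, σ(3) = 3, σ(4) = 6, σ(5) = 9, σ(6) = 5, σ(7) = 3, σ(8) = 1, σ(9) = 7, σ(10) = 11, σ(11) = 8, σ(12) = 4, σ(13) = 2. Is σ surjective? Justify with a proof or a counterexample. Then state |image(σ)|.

Every element of the codomain has a preimage: 1 = σ(8), 2 = σ(13), 3 = σ(3), 4 = σ(2), 5 = σ(6), 6 = σ(4), 7 = σ(9), 8 = σ(11), 9 = σ(5), 10 = σ(1), 11 = σ(10).
Hence σ is surjective.
The image of σ is {1, 2, 3, 4, 5, 6, 7, 8, 9, 10, 11}, which has 11 elements.

11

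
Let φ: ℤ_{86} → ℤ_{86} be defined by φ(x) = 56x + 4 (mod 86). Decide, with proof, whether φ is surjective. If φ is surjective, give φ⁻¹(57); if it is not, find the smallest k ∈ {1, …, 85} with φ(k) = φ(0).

Since gcd(56, 86) = 2, we have 56x ≡ 0 (mod 2) for all x, so φ(x) ≡ 0 (mod 2).
But 1 ≢ 0 (mod 2), so 1 ∈ ℤ_{86} has no preimage. Hence φ is not surjective.
Since φ is not surjective, we find the least positive k with φ(k) = φ(0): this means 56k ≡ 0 (mod 86), i.e. 86 ∣ 56k. Since gcd(56, 86) = 2, dividing through by 2 this holds exactly when 43 ∣ 28k, and as gcd(28, 43) = 1, exactly when 43 ∣ k.
The smallest positive such k is 43.

43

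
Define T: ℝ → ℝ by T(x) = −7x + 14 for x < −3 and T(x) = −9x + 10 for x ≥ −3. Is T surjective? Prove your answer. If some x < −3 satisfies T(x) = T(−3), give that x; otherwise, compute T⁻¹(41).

Both pieces are strictly decreasing (slopes −7 and −9), so each is injective on its own interval.
The left piece maps (−∞, −3) onto (35, ∞); the right piece maps [−3, ∞) onto (−∞, 37].
The union (35, ∞) ∪ (−∞, 37] covers ℝ, so T is surjective.
For the follow-up: the images overlap, so an x < −3 with T(x) = T(−3) exists. T(−3) = 37; solving −7x + 14 = 37 for x < −3 gives x = (37 − 14)/(−7) = −23/7.

-23/7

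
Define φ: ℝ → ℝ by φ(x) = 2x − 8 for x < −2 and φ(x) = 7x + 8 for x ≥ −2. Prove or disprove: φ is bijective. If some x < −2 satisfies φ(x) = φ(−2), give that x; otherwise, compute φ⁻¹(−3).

Both pieces are strictly increasing (slopes 2 and 7), so each is injective on its own interval.
The left piece maps (−∞, −2) onto (−∞, −12); the right piece maps [−2, ∞) onto [−6, ∞).
The images leave a gap (−12 has no preimage), so φ is not surjective, hence not bijective.
Because the two images are disjoint, no x < −2 has φ(x) = φ(−2), so we compute φ⁻¹(−3): −3 lies in [−6, ∞), so solve 7x + 8 = −3: x = (−3 − 8)/7 = −11/7.

-11/7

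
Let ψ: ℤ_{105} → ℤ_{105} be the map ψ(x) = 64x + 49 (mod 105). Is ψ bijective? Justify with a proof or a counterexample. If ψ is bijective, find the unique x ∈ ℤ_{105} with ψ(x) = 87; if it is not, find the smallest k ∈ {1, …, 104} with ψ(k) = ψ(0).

Suppose ψ(s) = ψ(t) in ℤ_{105}. Then 64s + 49 ≡ 64t + 49 (mod 105), so 64(s − t) ≡ 0 (mod 105).
Since gcd(64, 105) = 1, 64 is invertible modulo 105, thus s − t ≡ 0 (mod 105), i.e. s = t.
We now compute 64⁻¹ mod 105 explicitly. Euclid's algorithm: 105 = 1·64 + 41, 64 = 1·41 + 23, 41 = 1·23 + 18, 23 = 1·18 + 5, 18 = 3·5 + 3, 5 = 1·3 + 2, 3 = 1·2 + 1; back-substituting gives 1 = 64·64 − 39·105, so 64⁻¹ ≡ 64 (mod 105).
Then y ↦ 64(y − 49) is a two-sided inverse to ψ, so every y ∈ ℤ_{105} has a preimage.
So ψ is bijective.
Since ψ is bijective, we find ψ⁻¹(87): we need 64x ≡ 87 − 49 ≡ 38 (mod 105). Using 64⁻¹ = 64: x ≡ 64·38 = 2432 = 23·105 + 17, so x = 17.
Check: ψ(17) = 64·17 + 49 = 1137 = 10·105 + 87 ≡ 87 (mod 105).

17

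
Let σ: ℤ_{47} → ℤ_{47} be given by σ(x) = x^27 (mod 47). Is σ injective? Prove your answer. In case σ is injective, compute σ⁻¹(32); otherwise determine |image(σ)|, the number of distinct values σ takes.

Since 47 is prime, the nonzero elements of ℤ_{47} form a cyclic group of order 46.
As gcd(27, 46) = 1, raising to the 27th power is a bijection on this group: if u^27 ≡ v^27 then (uv^{−1})^27 = 1, and the only element of order dividing gcd(27, 46) = 1 is 1, so u = v.
With σ(0) = 0 this makes σ injective on all of ℤ_{47}, hence bijective (finite equal-size domain and codomain). In particular σ is injective.
Since σ is injective, we find the preimage of 32. The inverse of x ↦ x^27 on (ℤ_{47})^× is x ↦ x^29, because 27·29 = 783 = 17·46 + 1 ≡ 1 (mod 46) and x^{46} = 1 for x ≠ 0 (Fermat). So σ⁻¹(32) = 32^29 mod 47.
Repeated squaring mod 47: 32^1 ≡ 32, 32^2 ≡ 32² = 1024 ≡ 37, 32^4 ≡ 37² = 1369 ≡ 6, 32^8 ≡ 6² = 36, 32^16 ≡ 36² = 1296 ≡ 27. Since 29 = 16 + 8 + 4 + 1, 32^29 ≡ 27·36·6·32: 27·36 = 972 ≡ 32, then 32·6 = 192 ≡ 4, then 4·32 = 128 ≡ 34. So 32^29 ≡ 34 (mod 47).
Hence σ⁻¹(32) = 34.

34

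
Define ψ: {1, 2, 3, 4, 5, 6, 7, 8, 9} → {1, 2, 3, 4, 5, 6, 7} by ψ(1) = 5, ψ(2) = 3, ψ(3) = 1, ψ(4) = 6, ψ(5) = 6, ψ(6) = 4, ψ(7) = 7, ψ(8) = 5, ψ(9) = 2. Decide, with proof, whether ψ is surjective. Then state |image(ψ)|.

Every element of the codomain has a preimage: 1 = ψ(3), 2 = ψ(9), 3 = ψ(2), 4 = ψ(6), 5 = ψ(1), 6 = ψ(4), 7 = ψ(7).
Therefore ψ is surjective.
The image of ψ is {1, 2, 3, 4, 5, 6, 7}, which has 7 elements.

7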